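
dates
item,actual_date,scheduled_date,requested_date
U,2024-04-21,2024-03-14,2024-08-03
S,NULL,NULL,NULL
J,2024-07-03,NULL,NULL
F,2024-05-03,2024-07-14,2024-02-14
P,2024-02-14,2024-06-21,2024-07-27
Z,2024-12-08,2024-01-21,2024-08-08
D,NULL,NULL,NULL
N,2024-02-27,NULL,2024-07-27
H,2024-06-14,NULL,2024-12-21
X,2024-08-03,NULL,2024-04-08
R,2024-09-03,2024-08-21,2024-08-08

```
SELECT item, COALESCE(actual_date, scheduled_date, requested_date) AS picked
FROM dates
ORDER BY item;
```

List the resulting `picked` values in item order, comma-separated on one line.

item=D: actual_date=NULL, scheduled_date=NULL, requested_date=NULL (all NULL) → NULL
item=F: actual_date=2024-05-03 → 2024-05-03
item=H: actual_date=2024-06-14 → 2024-06-14
item=J: actual_date=2024-07-03 → 2024-07-03
item=N: actual_date=2024-02-27 → 2024-02-27
item=P: actual_date=2024-02-14 → 2024-02-14
item=R: actual_date=2024-09-03 → 2024-09-03
item=S: actual_date=NULL, scheduled_date=NULL, requested_date=NULL (all NULL) → NULL
item=U: actual_date=2024-04-21 → 2024-04-21
item=X: actual_date=2024-08-03 → 2024-08-03
item=Z: actual_date=2024-12-08 → 2024-12-08

NULL, 2024-05-03, 2024-06-14, 2024-07-03, 2024-02-27, 2024-02-14, 2024-09-03, NULL, 2024-04-21, 2024-08-03, 2024-12-08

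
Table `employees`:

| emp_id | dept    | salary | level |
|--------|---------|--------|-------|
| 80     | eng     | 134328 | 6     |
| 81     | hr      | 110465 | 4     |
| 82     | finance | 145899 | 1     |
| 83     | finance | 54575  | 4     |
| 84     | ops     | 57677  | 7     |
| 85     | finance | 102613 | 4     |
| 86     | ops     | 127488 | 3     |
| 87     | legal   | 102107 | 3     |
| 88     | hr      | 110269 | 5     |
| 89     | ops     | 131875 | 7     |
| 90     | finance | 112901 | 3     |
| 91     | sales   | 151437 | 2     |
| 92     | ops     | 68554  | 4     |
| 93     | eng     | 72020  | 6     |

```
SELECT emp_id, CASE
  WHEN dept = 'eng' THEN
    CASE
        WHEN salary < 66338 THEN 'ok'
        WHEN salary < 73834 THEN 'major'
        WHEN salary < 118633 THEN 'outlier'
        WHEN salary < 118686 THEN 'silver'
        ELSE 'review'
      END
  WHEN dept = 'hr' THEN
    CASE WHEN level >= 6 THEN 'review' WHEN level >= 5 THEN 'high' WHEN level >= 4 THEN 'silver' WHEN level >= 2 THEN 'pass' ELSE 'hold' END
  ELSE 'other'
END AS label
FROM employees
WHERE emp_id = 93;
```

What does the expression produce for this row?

emp_id = 93: dept=eng, salary=72020, level=6.
dept='eng' → inner[salary < 73834] → major

major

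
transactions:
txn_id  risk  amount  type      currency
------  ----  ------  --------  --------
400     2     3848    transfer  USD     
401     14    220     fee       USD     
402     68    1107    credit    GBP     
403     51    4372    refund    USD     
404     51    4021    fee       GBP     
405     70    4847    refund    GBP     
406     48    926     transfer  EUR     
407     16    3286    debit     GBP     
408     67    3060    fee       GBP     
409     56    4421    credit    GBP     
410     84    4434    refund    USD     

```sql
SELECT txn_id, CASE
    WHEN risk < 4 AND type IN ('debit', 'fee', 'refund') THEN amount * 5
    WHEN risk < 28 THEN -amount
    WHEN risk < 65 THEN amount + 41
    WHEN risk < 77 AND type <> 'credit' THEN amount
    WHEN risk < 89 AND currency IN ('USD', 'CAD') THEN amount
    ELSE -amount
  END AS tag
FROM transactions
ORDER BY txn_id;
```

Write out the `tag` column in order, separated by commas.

-3848, -220, -1107, 4413, 4062, 4847, 967, -3286, 3060, 4462, 4434

txn_id=400: risk < 28 → -3848
txn_id=401: risk < 28 → -220
txn_id=402: ELSE → -1107
txn_id=403: risk < 65 → 4413
txn_id=404: risk < 65 → 4062
txn_id=405: risk < 77 AND type <> 'credit' → 4847
txn_id=406: risk < 65 → 967
txn_id=407: risk < 28 → -3286
txn_id=408: risk < 77 AND type <> 'credit' → 3060
txn_id=409: risk < 65 → 4462
txn_id=410: risk < 89 AND currency IN ('USD', 'CAD') → 4434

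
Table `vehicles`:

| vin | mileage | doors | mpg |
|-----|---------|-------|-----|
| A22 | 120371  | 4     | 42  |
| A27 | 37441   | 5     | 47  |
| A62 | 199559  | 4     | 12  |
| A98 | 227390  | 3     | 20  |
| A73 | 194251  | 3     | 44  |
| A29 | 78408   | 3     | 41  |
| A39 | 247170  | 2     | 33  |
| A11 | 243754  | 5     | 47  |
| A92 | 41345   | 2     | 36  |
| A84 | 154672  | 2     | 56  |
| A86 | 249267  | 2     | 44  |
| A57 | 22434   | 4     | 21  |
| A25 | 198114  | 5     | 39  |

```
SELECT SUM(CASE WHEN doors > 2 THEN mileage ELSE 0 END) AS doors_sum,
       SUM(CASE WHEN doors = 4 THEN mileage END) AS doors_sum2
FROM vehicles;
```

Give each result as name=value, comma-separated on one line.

[doors_sum: doors > 2]
vin=A22: ✓ → 120371
vin=A27: ✓ → 37441
vin=A62: ✓ → 199559
vin=A98: ✓ → 227390
vin=A73: ✓ → 194251
vin=A29: ✓ → 78408
vin=A39: ✗
vin=A11: ✓ → 243754
vin=A92: ✗
vin=A84: ✗
vin=A86: ✗
vin=A57: ✓ → 22434
vin=A25: ✓ → 198114
doors_sum = 120371 + 37441 + 199559 + 227390 + 194251 + 78408 + 243754 + 22434 + 198114 = 1321722
—
[doors_sum2: doors = 4]
vin=A22: ✓ → 120371
vin=A27: ✗
vin=A62: ✓ → 199559
vin=A98: ✗
vin=A73: ✗
vin=A29: ✗
vin=A39: ✗
vin=A11: ✗
vin=A92: ✗
vin=A84: ✗
vin=A86: ✗
vin=A57: ✓ → 22434
vin=A25: ✗
doors_sum2 = 120371 + 199559 + 22434 = 342364

doors_sum=1321722, doors_sum2=342364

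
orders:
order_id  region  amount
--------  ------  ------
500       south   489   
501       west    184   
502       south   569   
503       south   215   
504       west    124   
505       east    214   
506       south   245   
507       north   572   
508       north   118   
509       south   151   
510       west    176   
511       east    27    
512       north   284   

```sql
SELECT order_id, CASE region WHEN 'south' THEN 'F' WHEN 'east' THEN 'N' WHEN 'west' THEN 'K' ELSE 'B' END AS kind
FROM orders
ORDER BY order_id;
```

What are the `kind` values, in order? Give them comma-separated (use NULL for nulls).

order_id=500: region='south' → F
order_id=501: region='west' → K
order_id=502: region='south' → F
order_id=503: region='south' → F
order_id=504: region='west' → K
order_id=505: region='east' → N
order_id=506: region='south' → F
order_id=507: ELSE → B
order_id=508: ELSE → B
order_id=509: region='south' → F
order_id=510: region='west' → K
order_id=511: region='east' → N
order_id=512: ELSE → B

F, K, F, F, K, N, F, B, B, F, K, N, B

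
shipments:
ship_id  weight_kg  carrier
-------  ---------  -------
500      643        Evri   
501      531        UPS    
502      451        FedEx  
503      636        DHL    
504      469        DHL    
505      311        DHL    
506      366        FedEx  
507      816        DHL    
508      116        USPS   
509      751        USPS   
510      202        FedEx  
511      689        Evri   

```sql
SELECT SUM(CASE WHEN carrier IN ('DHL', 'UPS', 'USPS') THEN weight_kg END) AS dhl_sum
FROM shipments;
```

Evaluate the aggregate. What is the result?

3630

ship_id=500: ✗
ship_id=501: ✓ → 531
ship_id=502: ✗
ship_id=503: ✓ → 636
ship_id=504: ✓ → 469
ship_id=505: ✓ → 311
ship_id=506: ✗
ship_id=507: ✓ → 816
ship_id=508: ✓ → 116
ship_id=509: ✓ → 751
ship_id=510: ✗
ship_id=511: ✗
dhl_sum = 531 + 636 + 469 + 311 + 816 + 116 + 751 = 3630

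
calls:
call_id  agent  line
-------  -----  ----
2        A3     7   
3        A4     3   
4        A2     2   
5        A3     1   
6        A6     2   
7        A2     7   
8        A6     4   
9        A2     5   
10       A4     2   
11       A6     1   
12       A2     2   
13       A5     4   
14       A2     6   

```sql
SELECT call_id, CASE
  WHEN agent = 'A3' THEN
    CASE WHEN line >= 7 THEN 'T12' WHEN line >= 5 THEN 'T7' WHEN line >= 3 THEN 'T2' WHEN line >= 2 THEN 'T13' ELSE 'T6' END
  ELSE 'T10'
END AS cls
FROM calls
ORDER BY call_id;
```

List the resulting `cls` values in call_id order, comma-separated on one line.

T12, T10, T10, T6, T10, T10, T10, T10, T10, T10, T10, T10, T10

call_id=2: agent='A3' → inner[line >= 7] → T12
call_id=3: agent='A4' → outer ELSE → T10
call_id=4: agent='A2' → outer ELSE → T10
call_id=5: agent='A3' → inner[ELSE] → T6
call_id=6: agent='A6' → outer ELSE → T10
call_id=7: agent='A2' → outer ELSE → T10
call_id=8: agent='A6' → outer ELSE → T10
call_id=9: agent='A2' → outer ELSE → T10
call_id=10: agent='A4' → outer ELSE → T10
call_id=11: agent='A6' → outer ELSE → T10
call_id=12: agent='A2' → outer ELSE → T10
call_id=13: agent='A5' → outer ELSE → T10
call_id=14: agent='A2' → outer ELSE → T10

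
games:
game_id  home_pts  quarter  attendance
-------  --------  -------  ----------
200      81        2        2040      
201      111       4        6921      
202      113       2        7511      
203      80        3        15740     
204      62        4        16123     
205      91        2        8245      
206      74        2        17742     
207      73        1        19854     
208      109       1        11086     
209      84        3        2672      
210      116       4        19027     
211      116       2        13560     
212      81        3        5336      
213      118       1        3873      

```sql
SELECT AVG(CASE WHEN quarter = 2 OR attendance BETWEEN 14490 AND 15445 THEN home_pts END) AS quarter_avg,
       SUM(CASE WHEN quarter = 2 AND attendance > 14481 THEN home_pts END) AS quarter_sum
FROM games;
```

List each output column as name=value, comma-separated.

[quarter_avg: quarter = 2 OR attendance BETWEEN 14490 AND 15445]
game_id=200: ✓ → 81
game_id=201: ✗
game_id=202: ✓ → 113
game_id=203: ✗
game_id=204: ✗
game_id=205: ✓ → 91
game_id=206: ✓ → 74
game_id=207: ✗
game_id=208: ✗
game_id=209: ✗
game_id=210: ✗
game_id=211: ✓ → 116
game_id=212: ✗
game_id=213: ✗
quarter_avg = (81 + 113 + 91 + 74 + 116) / 5 = 95
—
[quarter_sum: quarter = 2 AND attendance > 14481]
game_id=200: ✗
game_id=201: ✗
game_id=202: ✗
game_id=203: ✗
game_id=204: ✗
game_id=205: ✗
game_id=206: ✓ → 74
game_id=207: ✗
game_id=208: ✗
game_id=209: ✗
game_id=210: ✗
game_id=211: ✗
game_id=212: ✗
game_id=213: ✗
quarter_sum = 74

quarter_avg=95, quarter_sum=74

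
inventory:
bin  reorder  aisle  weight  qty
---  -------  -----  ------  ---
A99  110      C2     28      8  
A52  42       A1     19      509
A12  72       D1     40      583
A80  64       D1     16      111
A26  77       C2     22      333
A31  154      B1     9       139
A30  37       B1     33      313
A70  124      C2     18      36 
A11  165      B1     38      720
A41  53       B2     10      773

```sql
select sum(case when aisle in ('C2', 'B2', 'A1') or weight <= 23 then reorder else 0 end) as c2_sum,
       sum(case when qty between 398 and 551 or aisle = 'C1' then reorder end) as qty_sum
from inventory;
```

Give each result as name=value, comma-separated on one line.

c2_sum=624, qty_sum=42

[c2_sum: aisle in ('C2', 'B2', 'A1') or weight <= 23]
bin=A99: ✓ → 110
bin=A52: ✓ → 42
bin=A12: ✗
bin=A80: ✓ → 64
bin=A26: ✓ → 77
bin=A31: ✓ → 154
bin=A30: ✗
bin=A70: ✓ → 124
bin=A11: ✗
bin=A41: ✓ → 53
c2_sum = 110 + 42 + 64 + 77 + 154 + 124 + 53 = 624
—
[qty_sum: qty between 398 and 551 or aisle = 'C1']
bin=A99: ✗
bin=A52: ✓ → 42
bin=A12: ✗
bin=A80: ✗
bin=A26: ✗
bin=A31: ✗
bin=A30: ✗
bin=A70: ✗
bin=A11: ✗
bin=A41: ✗
qty_sum = 42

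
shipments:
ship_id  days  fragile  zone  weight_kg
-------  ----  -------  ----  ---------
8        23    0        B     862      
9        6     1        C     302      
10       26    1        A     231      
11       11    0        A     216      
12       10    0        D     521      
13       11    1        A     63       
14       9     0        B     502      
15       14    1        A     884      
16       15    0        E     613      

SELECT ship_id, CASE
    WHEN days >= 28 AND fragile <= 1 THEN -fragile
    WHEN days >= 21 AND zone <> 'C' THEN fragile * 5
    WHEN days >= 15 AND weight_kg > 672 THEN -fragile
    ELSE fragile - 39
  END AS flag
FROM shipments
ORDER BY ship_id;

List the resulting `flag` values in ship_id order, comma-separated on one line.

ship_id=8: days >= 21 AND zone <> 'C' → 0
ship_id=9: ELSE → -38
ship_id=10: days >= 21 AND zone <> 'C' → 5
ship_id=11: ELSE → -39
ship_id=12: ELSE → -39
ship_id=13: ELSE → -38
ship_id=14: ELSE → -39
ship_id=15: ELSE → -38
ship_id=16: ELSE → -39

0, -38, 5, -39, -39, -38, -39, -38, -39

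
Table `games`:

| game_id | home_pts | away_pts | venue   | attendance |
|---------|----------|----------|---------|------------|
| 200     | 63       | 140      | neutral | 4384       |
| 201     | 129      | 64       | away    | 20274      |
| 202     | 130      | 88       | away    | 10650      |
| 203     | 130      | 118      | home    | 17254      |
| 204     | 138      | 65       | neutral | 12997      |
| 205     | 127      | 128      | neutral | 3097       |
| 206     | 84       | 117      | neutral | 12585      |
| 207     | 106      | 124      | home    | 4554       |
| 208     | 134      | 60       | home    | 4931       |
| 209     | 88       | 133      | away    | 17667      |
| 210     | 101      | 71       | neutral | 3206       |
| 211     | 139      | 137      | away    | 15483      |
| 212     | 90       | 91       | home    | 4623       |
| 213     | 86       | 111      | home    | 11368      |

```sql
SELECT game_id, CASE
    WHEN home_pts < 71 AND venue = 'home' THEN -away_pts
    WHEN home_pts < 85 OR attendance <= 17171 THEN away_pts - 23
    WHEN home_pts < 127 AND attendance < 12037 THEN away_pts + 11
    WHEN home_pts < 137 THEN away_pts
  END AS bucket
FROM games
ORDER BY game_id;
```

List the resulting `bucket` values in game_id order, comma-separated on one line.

117, 64, 65, 118, 42, 105, 94, 101, 37, 133, 48, 114, 68, 88

game_id=200: home_pts < 85 OR attendance <= 17171 → 117
game_id=201: home_pts < 137 → 64
game_id=202: home_pts < 85 OR attendance <= 17171 → 65
game_id=203: home_pts < 137 → 118
game_id=204: home_pts < 85 OR attendance <= 17171 → 42
game_id=205: home_pts < 85 OR attendance <= 17171 → 105
game_id=206: home_pts < 85 OR attendance <= 17171 → 94
game_id=207: home_pts < 85 OR attendance <= 17171 → 101
game_id=208: home_pts < 85 OR attendance <= 17171 → 37
game_id=209: home_pts < 137 → 133
game_id=210: home_pts < 85 OR attendance <= 17171 → 48
game_id=211: home_pts < 85 OR attendance <= 17171 → 114
game_id=212: home_pts < 85 OR attendance <= 17171 → 68
game_id=213: home_pts < 85 OR attendance <= 17171 → 88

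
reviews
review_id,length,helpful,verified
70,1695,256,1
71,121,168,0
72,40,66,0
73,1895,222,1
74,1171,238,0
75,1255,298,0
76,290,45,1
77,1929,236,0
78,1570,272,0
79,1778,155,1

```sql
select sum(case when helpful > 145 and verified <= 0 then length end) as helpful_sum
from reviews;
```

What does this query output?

6046

review_id=70: ✗
review_id=71: ✓ → 121
review_id=72: ✗
review_id=73: ✗
review_id=74: ✓ → 1171
review_id=75: ✓ → 1255
review_id=76: ✗
review_id=77: ✓ → 1929
review_id=78: ✓ → 1570
review_id=79: ✗
helpful_sum = 121 + 1171 + 1255 + 1929 + 1570 = 6046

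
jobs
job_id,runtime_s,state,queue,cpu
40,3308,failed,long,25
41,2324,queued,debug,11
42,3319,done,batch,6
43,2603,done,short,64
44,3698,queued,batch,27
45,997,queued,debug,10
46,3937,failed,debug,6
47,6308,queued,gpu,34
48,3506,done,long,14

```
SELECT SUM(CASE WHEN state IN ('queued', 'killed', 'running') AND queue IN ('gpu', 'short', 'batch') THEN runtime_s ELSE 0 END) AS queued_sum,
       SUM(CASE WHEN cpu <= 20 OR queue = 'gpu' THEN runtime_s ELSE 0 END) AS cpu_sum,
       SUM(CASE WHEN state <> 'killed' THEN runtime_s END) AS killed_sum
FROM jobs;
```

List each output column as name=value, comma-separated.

[queued_sum: state IN ('queued', 'killed', 'running') AND queue IN ('gpu', 'short', 'batch')]
job_id=40: ✗
job_id=41: ✗
job_id=42: ✗
job_id=43: ✗
job_id=44: ✓ → 3698
job_id=45: ✗
job_id=46: ✗
job_id=47: ✓ → 6308
job_id=48: ✗
queued_sum = 3698 + 6308 = 10006
—
[cpu_sum: cpu <= 20 OR queue = 'gpu']
job_id=40: ✗
job_id=41: ✓ → 2324
job_id=42: ✓ → 3319
job_id=43: ✗
job_id=44: ✗
job_id=45: ✓ → 997
job_id=46: ✓ → 3937
job_id=47: ✓ → 6308
job_id=48: ✓ → 3506
cpu_sum = 2324 + 3319 + 997 + 3937 + 6308 + 3506 = 20391
—
[killed_sum: state <> 'killed']
job_id=40: ✓ → 3308
job_id=41: ✓ → 2324
job_id=42: ✓ → 3319
job_id=43: ✓ → 2603
job_id=44: ✓ → 3698
job_id=45: ✓ → 997
job_id=46: ✓ → 3937
job_id=47: ✓ → 6308
job_id=48: ✓ → 3506
killed_sum = 3308 + 2324 + 3319 + 2603 + 3698 + 997 + 3937 + 6308 + 3506 = 30000

queued_sum=10006, cpu_sum=20391, killed_sum=30000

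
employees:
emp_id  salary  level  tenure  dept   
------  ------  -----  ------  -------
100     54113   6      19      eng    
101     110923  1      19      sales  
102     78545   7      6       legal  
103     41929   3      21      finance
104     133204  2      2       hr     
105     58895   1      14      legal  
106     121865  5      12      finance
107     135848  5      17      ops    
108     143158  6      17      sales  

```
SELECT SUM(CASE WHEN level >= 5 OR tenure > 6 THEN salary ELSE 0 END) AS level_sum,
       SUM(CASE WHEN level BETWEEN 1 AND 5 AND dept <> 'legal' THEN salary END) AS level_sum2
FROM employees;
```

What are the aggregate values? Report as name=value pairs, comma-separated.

[level_sum: level >= 5 OR tenure > 6]
emp_id=100: ✓ → 54113
emp_id=101: ✓ → 110923
emp_id=102: ✓ → 78545
emp_id=103: ✓ → 41929
emp_id=104: ✗
emp_id=105: ✓ → 58895
emp_id=106: ✓ → 121865
emp_id=107: ✓ → 135848
emp_id=108: ✓ → 143158
level_sum = 54113 + 110923 + 78545 + 41929 + 58895 + 121865 + 135848 + 143158 = 745276
—
[level_sum2: level BETWEEN 1 AND 5 AND dept <> 'legal']
emp_id=100: ✗
emp_id=101: ✓ → 110923
emp_id=102: ✗
emp_id=103: ✓ → 41929
emp_id=104: ✓ → 133204
emp_id=105: ✗
emp_id=106: ✓ → 121865
emp_id=107: ✓ → 135848
emp_id=108: ✗
level_sum2 = 110923 + 41929 + 133204 + 121865 + 135848 = 543769

level_sum=745276, level_sum2=543769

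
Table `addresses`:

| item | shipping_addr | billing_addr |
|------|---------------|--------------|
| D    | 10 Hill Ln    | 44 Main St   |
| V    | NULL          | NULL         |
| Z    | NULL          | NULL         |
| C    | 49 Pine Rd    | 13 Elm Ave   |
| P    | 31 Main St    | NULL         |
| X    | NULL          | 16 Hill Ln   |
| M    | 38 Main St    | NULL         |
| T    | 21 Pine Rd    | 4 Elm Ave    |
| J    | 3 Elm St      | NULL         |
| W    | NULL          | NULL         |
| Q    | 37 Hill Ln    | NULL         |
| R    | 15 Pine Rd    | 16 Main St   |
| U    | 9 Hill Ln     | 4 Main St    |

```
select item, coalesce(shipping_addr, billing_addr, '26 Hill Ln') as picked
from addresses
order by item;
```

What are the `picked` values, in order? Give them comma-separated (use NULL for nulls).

49 Pine Rd, 10 Hill Ln, 3 Elm St, 38 Main St, 31 Main St, 37 Hill Ln, 15 Pine Rd, 21 Pine Rd, 9 Hill Ln, 26 Hill Ln, 26 Hill Ln, 16 Hill Ln, 26 Hill Ln

item=C: shipping_addr=49 Pine Rd → 49 Pine Rd
item=D: shipping_addr=10 Hill Ln → 10 Hill Ln
item=J: shipping_addr=3 Elm St → 3 Elm St
item=M: shipping_addr=38 Main St → 38 Main St
item=P: shipping_addr=31 Main St → 31 Main St
item=Q: shipping_addr=37 Hill Ln → 37 Hill Ln
item=R: shipping_addr=15 Pine Rd → 15 Pine Rd
item=T: shipping_addr=21 Pine Rd → 21 Pine Rd
item=U: shipping_addr=9 Hill Ln → 9 Hill Ln
item=V: shipping_addr=NULL, billing_addr=NULL, → literal 26 Hill Ln → 26 Hill Ln
item=W: shipping_addr=NULL, billing_addr=NULL, → literal 26 Hill Ln → 26 Hill Ln
item=X: shipping_addr=NULL, billing_addr=16 Hill Ln → 16 Hill Ln
item=Z: shipping_addr=NULL, billing_addr=NULL, → literal 26 Hill Ln → 26 Hill Ln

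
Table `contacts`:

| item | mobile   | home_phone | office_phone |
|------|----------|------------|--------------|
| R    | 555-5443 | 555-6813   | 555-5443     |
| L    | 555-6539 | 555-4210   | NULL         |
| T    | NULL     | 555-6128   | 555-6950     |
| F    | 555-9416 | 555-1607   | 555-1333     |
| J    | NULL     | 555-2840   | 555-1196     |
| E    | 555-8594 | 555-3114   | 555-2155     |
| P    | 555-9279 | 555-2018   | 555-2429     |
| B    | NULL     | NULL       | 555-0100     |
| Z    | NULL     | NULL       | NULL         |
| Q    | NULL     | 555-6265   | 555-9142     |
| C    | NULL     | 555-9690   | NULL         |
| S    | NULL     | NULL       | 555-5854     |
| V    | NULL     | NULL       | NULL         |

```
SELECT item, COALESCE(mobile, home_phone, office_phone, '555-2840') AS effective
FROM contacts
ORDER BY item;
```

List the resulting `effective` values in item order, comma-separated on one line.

item=B: mobile=NULL, home_phone=NULL, office_phone=555-0100 → 555-0100
item=C: mobile=NULL, home_phone=555-9690 → 555-9690
item=E: mobile=555-8594 → 555-8594
item=F: mobile=555-9416 → 555-9416
item=J: mobile=NULL, home_phone=555-2840 → 555-2840
item=L: mobile=555-6539 → 555-6539
item=P: mobile=555-9279 → 555-9279
item=Q: mobile=NULL, home_phone=555-6265 → 555-6265
item=R: mobile=555-5443 → 555-5443
item=S: mobile=NULL, home_phone=NULL, office_phone=555-5854 → 555-5854
item=T: mobile=NULL, home_phone=555-6128 → 555-6128
item=V: mobile=NULL, home_phone=NULL, office_phone=NULL, → literal 555-2840 → 555-2840
item=Z: mobile=NULL, home_phone=NULL, office_phone=NULL, → literal 555-2840 → 555-2840

555-0100, 555-9690, 555-8594, 555-9416, 555-2840, 555-6539, 555-9279, 555-6265, 555-5443, 555-5854, 555-6128, 555-2840, 555-2840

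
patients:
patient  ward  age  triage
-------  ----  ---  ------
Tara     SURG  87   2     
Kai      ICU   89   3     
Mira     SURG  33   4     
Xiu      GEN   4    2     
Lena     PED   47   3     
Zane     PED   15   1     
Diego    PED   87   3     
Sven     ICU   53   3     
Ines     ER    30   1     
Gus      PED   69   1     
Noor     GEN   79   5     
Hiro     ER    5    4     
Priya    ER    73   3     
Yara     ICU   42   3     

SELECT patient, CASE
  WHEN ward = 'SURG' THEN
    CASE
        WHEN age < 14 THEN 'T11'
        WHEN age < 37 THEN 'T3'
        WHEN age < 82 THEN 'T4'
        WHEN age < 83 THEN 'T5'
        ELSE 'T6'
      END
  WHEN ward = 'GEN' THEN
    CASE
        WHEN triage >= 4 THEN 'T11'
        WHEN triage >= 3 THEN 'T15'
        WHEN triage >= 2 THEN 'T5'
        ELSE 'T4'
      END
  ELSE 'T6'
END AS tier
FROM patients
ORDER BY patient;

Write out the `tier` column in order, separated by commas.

patient=Diego: ward='PED' → outer ELSE → T6
patient=Gus: ward='PED' → outer ELSE → T6
patient=Hiro: ward='ER' → outer ELSE → T6
patient=Ines: ward='ER' → outer ELSE → T6
patient=Kai: ward='ICU' → outer ELSE → T6
patient=Lena: ward='PED' → outer ELSE → T6
patient=Mira: ward='SURG' → inner[age < 37] → T3
patient=Noor: ward='GEN' → inner[triage >= 4] → T11
patient=Priya: ward='ER' → outer ELSE → T6
patient=Sven: ward='ICU' → outer ELSE → T6
patient=Tara: ward='SURG' → inner[ELSE] → T6
patient=Xiu: ward='GEN' → inner[triage >= 2] → T5
patient=Yara: ward='ICU' → outer ELSE → T6
patient=Zane: ward='PED' → outer ELSE → T6

T6, T6, T6, T6, T6, T6, T3, T11, T6, T6, T6, T5, T6, T6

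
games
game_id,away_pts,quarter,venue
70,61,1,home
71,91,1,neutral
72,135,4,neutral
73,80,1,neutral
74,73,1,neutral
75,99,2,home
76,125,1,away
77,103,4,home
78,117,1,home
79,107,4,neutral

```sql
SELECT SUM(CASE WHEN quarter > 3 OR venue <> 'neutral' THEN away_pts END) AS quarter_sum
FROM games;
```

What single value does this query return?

game_id=70: ✓ → 61
game_id=71: ✗
game_id=72: ✓ → 135
game_id=73: ✗
game_id=74: ✗
game_id=75: ✓ → 99
game_id=76: ✓ → 125
game_id=77: ✓ → 103
game_id=78: ✓ → 117
game_id=79: ✓ → 107
quarter_sum = 61 + 135 + 99 + 125 + 103 + 117 + 107 = 747

747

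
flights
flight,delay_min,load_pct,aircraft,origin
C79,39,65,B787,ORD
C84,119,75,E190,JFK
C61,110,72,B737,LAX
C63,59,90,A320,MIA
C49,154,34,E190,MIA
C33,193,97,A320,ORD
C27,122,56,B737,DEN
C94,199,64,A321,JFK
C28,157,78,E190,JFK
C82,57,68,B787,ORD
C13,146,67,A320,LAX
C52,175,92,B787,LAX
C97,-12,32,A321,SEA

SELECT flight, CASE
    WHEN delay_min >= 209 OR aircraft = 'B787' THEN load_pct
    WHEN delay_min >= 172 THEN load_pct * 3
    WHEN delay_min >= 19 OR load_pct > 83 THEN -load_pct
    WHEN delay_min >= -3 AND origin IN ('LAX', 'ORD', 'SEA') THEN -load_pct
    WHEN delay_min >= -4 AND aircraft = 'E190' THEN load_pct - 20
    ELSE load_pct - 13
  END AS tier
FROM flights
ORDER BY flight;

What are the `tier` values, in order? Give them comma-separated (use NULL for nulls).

-67, -56, -78, 291, -34, 92, -72, -90, 65, 68, -75, 192, 19

flight=C13: delay_min >= 19 OR load_pct > 83 → -67
flight=C27: delay_min >= 19 OR load_pct > 83 → -56
flight=C28: delay_min >= 19 OR load_pct > 83 → -78
flight=C33: delay_min >= 172 → 291
flight=C49: delay_min >= 19 OR load_pct > 83 → -34
flight=C52: delay_min >= 209 OR aircraft = 'B787' → 92
flight=C61: delay_min >= 19 OR load_pct > 83 → -72
flight=C63: delay_min >= 19 OR load_pct > 83 → -90
flight=C79: delay_min >= 209 OR aircraft = 'B787' → 65
flight=C82: delay_min >= 209 OR aircraft = 'B787' → 68
flight=C84: delay_min >= 19 OR load_pct > 83 → -75
flight=C94: delay_min >= 172 → 192
flight=C97: ELSE → 19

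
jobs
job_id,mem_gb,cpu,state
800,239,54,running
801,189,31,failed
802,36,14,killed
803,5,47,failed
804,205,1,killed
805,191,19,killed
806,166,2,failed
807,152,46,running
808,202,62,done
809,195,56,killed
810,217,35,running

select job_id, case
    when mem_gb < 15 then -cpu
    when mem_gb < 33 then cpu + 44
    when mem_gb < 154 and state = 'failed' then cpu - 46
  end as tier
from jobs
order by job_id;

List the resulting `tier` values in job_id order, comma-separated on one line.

job_id=800: (no match → NULL) → NULL
job_id=801: (no match → NULL) → NULL
job_id=802: (no match → NULL) → NULL
job_id=803: mem_gb < 15 → -47
job_id=804: (no match → NULL) → NULL
job_id=805: (no match → NULL) → NULL
job_id=806: (no match → NULL) → NULL
job_id=807: (no match → NULL) → NULL
job_id=808: (no match → NULL) → NULL
job_id=809: (no match → NULL) → NULL
job_id=810: (no match → NULL) → NULL

NULL, NULL, NULL, -47, NULL, NULL, NULL, NULL, NULL, NULL, NULL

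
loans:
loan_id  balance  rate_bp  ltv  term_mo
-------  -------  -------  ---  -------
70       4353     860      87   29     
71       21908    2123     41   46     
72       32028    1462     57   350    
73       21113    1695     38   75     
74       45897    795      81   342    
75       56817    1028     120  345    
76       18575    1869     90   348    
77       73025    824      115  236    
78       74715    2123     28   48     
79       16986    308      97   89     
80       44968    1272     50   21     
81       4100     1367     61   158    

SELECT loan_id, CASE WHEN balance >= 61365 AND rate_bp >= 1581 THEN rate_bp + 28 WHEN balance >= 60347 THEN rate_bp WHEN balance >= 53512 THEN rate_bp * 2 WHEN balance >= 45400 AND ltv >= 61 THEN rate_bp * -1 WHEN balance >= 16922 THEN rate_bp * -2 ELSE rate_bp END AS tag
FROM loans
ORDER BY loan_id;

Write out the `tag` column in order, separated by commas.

860, -4246, -2924, -3390, -795, 2056, -3738, 824, 2151, -616, -2544, 1367

loan_id=70: ELSE → 860
loan_id=71: balance >= 16922 → -4246
loan_id=72: balance >= 16922 → -2924
loan_id=73: balance >= 16922 → -3390
loan_id=74: balance >= 45400 AND ltv >= 61 → -795
loan_id=75: balance >= 53512 → 2056
loan_id=76: balance >= 16922 → -3738
loan_id=77: balance >= 60347 → 824
loan_id=78: balance >= 61365 AND rate_bp >= 1581 → 2151
loan_id=79: balance >= 16922 → -616
loan_id=80: balance >= 16922 → -2544
loan_id=81: ELSE → 1367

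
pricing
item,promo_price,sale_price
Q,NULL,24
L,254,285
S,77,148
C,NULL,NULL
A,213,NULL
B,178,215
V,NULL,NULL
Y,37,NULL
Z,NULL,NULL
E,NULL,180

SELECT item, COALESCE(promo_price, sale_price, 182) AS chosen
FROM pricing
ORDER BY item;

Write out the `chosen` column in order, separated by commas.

213, 178, 182, 180, 254, 24, 77, 182, 37, 182

item=A: promo_price=213 → 213
item=B: promo_price=178 → 178
item=C: promo_price=NULL, sale_price=NULL, → literal 182 → 182
item=E: promo_price=NULL, sale_price=180 → 180
item=L: promo_price=254 → 254
item=Q: promo_price=NULL, sale_price=24 → 24
item=S: promo_price=77 → 77
item=V: promo_price=NULL, sale_price=NULL, → literal 182 → 182
item=Y: promo_price=37 → 37
item=Z: promo_price=NULL, sale_price=NULL, → literal 182 → 182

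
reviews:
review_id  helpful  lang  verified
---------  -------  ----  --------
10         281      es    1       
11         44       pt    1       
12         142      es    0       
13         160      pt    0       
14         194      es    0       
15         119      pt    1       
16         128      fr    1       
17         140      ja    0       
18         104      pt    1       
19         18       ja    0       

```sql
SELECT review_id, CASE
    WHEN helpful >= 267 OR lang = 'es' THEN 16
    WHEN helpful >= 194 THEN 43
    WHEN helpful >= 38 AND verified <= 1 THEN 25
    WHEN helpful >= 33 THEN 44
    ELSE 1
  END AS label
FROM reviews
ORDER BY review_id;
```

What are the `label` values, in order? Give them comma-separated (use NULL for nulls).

review_id=10: helpful >= 267 OR lang = 'es' → 16
review_id=11: helpful >= 38 AND verified <= 1 → 25
review_id=12: helpful >= 267 OR lang = 'es' → 16
review_id=13: helpful >= 38 AND verified <= 1 → 25
review_id=14: helpful >= 267 OR lang = 'es' → 16
review_id=15: helpful >= 38 AND verified <= 1 → 25
review_id=16: helpful >= 38 AND verified <= 1 → 25
review_id=17: helpful >= 38 AND verified <= 1 → 25
review_id=18: helpful >= 38 AND verified <= 1 → 25
review_id=19: ELSE → 1

16, 25, 16, 25, 16, 25, 25, 25, 25, 1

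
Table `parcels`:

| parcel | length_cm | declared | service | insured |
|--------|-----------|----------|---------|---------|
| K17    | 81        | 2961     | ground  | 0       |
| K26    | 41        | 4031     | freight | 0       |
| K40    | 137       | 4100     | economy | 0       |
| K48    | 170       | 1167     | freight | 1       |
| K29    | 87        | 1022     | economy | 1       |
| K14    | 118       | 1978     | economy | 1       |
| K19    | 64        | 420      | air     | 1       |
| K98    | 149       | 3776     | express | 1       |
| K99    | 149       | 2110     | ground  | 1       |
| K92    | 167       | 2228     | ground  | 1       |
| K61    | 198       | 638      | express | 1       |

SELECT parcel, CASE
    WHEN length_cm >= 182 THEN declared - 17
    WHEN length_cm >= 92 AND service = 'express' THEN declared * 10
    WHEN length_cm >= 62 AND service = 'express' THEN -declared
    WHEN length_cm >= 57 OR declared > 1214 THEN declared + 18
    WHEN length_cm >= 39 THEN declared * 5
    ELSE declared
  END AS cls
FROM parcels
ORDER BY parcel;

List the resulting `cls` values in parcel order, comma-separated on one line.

1996, 2979, 438, 4049, 1040, 4118, 1185, 621, 2246, 37760, 2128

parcel=K14: length_cm >= 57 OR declared > 1214 → 1996
parcel=K17: length_cm >= 57 OR declared > 1214 → 2979
parcel=K19: length_cm >= 57 OR declared > 1214 → 438
parcel=K26: length_cm >= 57 OR declared > 1214 → 4049
parcel=K29: length_cm >= 57 OR declared > 1214 → 1040
parcel=K40: length_cm >= 57 OR declared > 1214 → 4118
parcel=K48: length_cm >= 57 OR declared > 1214 → 1185
parcel=K61: length_cm >= 182 → 621
parcel=K92: length_cm >= 57 OR declared > 1214 → 2246
parcel=K98: length_cm >= 92 AND service = 'express' → 37760
parcel=K99: length_cm >= 57 OR declared > 1214 → 2128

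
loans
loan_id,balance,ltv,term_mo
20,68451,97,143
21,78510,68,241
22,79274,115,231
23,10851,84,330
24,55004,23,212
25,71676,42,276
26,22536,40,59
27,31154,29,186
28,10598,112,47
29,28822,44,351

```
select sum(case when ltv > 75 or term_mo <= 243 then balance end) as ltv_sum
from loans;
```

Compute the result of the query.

356378

loan_id=20: ✓ → 68451
loan_id=21: ✓ → 78510
loan_id=22: ✓ → 79274
loan_id=23: ✓ → 10851
loan_id=24: ✓ → 55004
loan_id=25: ✗
loan_id=26: ✓ → 22536
loan_id=27: ✓ → 31154
loan_id=28: ✓ → 10598
loan_id=29: ✗
ltv_sum = 68451 + 78510 + 79274 + 10851 + 55004 + 22536 + 31154 + 10598 = 356378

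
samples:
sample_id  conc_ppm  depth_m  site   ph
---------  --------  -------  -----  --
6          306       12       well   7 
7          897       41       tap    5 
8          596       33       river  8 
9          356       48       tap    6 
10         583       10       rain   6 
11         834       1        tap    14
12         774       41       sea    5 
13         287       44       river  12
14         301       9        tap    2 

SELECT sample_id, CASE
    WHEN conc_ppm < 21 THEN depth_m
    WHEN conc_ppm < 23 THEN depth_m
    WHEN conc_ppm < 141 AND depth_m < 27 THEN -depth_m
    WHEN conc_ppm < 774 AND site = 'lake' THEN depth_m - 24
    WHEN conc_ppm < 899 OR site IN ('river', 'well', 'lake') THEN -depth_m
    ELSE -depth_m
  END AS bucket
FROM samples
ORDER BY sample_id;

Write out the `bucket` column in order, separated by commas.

sample_id=6: conc_ppm < 899 OR site IN ('river', 'well', 'lake') → -12
sample_id=7: conc_ppm < 899 OR site IN ('river', 'well', 'lake') → -41
sample_id=8: conc_ppm < 899 OR site IN ('river', 'well', 'lake') → -33
sample_id=9: conc_ppm < 899 OR site IN ('river', 'well', 'lake') → -48
sample_id=10: conc_ppm < 899 OR site IN ('river', 'well', 'lake') → -10
sample_id=11: conc_ppm < 899 OR site IN ('river', 'well', 'lake') → -1
sample_id=12: conc_ppm < 899 OR site IN ('river', 'well', 'lake') → -41
sample_id=13: conc_ppm < 899 OR site IN ('river', 'well', 'lake') → -44
sample_id=14: conc_ppm < 899 OR site IN ('river', 'well', 'lake') → -9

-12, -41, -33, -48, -10, -1, -41, -44, -9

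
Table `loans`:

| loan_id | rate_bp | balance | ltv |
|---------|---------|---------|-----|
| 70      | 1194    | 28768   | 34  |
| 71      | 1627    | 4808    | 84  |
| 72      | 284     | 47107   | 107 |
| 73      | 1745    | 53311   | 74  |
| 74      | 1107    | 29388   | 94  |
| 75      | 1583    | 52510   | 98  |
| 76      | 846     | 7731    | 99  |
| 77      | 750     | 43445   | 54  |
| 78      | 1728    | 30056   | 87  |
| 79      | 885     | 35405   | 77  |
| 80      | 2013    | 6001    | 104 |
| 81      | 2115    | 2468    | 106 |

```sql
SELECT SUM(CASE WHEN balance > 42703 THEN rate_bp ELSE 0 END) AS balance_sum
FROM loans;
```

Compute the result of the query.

4362

loan_id=70: ✗
loan_id=71: ✗
loan_id=72: ✓ → 284
loan_id=73: ✓ → 1745
loan_id=74: ✗
loan_id=75: ✓ → 1583
loan_id=76: ✗
loan_id=77: ✓ → 750
loan_id=78: ✗
loan_id=79: ✗
loan_id=80: ✗
loan_id=81: ✗
balance_sum = 284 + 1745 + 1583 + 750 = 4362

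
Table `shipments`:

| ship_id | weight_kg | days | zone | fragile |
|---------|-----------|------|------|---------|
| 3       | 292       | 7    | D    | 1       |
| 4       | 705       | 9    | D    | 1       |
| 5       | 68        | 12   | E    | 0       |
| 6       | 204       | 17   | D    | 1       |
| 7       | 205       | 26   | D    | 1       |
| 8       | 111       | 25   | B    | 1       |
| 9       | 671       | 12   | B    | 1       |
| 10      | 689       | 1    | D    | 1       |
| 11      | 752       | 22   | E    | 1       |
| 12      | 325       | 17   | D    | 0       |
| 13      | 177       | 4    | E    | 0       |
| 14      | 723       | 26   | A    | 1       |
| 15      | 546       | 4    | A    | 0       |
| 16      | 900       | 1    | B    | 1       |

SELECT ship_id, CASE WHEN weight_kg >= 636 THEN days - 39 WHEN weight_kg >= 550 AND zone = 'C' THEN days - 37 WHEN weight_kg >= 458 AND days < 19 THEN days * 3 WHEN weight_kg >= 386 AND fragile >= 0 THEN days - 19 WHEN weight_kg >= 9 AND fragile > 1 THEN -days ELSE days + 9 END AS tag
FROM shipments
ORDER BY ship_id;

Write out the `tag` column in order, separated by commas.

16, -30, 21, 26, 35, 34, -27, -38, -17, 26, 13, -13, 12, -38

ship_id=3: ELSE → 16
ship_id=4: weight_kg >= 636 → -30
ship_id=5: ELSE → 21
ship_id=6: ELSE → 26
ship_id=7: ELSE → 35
ship_id=8: ELSE → 34
ship_id=9: weight_kg >= 636 → -27
ship_id=10: weight_kg >= 636 → -38
ship_id=11: weight_kg >= 636 → -17
ship_id=12: ELSE → 26
ship_id=13: ELSE → 13
ship_id=14: weight_kg >= 636 → -13
ship_id=15: weight_kg >= 458 AND days < 19 → 12
ship_id=16: weight_kg >= 636 → -38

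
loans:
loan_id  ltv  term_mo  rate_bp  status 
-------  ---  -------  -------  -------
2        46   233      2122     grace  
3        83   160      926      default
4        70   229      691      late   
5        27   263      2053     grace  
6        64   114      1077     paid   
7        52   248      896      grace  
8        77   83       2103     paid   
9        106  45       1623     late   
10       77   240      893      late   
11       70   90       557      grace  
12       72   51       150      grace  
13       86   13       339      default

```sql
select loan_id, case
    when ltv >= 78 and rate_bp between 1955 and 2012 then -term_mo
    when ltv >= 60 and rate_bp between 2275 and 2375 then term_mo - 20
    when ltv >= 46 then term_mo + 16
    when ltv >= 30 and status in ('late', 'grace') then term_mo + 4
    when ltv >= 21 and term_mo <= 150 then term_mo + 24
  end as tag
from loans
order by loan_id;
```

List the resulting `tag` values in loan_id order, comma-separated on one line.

249, 176, 245, NULL, 130, 264, 99, 61, 256, 106, 67, 29

loan_id=2: ltv >= 46 → 249
loan_id=3: ltv >= 46 → 176
loan_id=4: ltv >= 46 → 245
loan_id=5: (no match → NULL) → NULL
loan_id=6: ltv >= 46 → 130
loan_id=7: ltv >= 46 → 264
loan_id=8: ltv >= 46 → 99
loan_id=9: ltv >= 46 → 61
loan_id=10: ltv >= 46 → 256
loan_id=11: ltv >= 46 → 106
loan_id=12: ltv >= 46 → 67
loan_id=13: ltv >= 46 → 29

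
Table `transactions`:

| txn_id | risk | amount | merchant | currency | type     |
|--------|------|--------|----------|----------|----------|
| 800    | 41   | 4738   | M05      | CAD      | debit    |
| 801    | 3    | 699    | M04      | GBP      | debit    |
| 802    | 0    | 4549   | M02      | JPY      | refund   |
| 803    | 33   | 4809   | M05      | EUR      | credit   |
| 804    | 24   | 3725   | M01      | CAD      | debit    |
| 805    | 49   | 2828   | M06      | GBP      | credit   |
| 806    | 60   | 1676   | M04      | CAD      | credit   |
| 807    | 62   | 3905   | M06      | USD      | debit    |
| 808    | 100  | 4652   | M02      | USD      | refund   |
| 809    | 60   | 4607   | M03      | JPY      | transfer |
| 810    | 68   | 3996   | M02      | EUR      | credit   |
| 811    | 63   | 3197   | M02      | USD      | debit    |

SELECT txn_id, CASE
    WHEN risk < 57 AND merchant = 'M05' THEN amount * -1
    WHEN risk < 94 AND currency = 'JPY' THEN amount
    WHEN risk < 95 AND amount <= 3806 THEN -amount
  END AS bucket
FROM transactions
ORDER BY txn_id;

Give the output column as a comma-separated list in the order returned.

-4738, -699, 4549, -4809, -3725, -2828, -1676, NULL, NULL, 4607, NULL, -3197

txn_id=800: risk < 57 AND merchant = 'M05' → -4738
txn_id=801: risk < 95 AND amount <= 3806 → -699
txn_id=802: risk < 94 AND currency = 'JPY' → 4549
txn_id=803: risk < 57 AND merchant = 'M05' → -4809
txn_id=804: risk < 95 AND amount <= 3806 → -3725
txn_id=805: risk < 95 AND amount <= 3806 → -2828
txn_id=806: risk < 95 AND amount <= 3806 → -1676
txn_id=807: (no match → NULL) → NULL
txn_id=808: (no match → NULL) → NULL
txn_id=809: risk < 94 AND currency = 'JPY' → 4607
txn_id=810: (no match → NULL) → NULL
txn_id=811: risk < 95 AND amount <= 3806 → -3197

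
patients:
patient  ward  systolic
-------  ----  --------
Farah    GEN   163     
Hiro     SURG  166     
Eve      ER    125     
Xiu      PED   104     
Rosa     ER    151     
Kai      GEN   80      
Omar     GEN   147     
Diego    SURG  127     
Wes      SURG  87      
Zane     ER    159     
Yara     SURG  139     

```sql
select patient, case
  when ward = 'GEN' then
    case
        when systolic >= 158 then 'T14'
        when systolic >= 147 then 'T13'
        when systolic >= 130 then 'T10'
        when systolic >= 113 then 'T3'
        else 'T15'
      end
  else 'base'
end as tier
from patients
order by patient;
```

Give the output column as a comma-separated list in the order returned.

base, base, T14, base, T15, T13, base, base, base, base, base

patient=Diego: ward='SURG' → outer ELSE → base
patient=Eve: ward='ER' → outer ELSE → base
patient=Farah: ward='GEN' → inner[systolic >= 158] → T14
patient=Hiro: ward='SURG' → outer ELSE → base
patient=Kai: ward='GEN' → inner[ELSE] → T15
patient=Omar: ward='GEN' → inner[systolic >= 147] → T13
patient=Rosa: ward='ER' → outer ELSE → base
patient=Wes: ward='SURG' → outer ELSE → base
patient=Xiu: ward='PED' → outer ELSE → base
patient=Yara: ward='SURG' → outer ELSE → base
patient=Zane: ward='ER' → outer ELSE → base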